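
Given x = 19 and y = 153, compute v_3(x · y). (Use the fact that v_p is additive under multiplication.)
v_3(2907) = 2

v_p(x) = 0 (factor: 19 = 3^0 · 19); v_p(y) = 2 (factor: 153 = 3^2 · 17). Additivity: v_p(xy) = v_p(x) + v_p(y) = 0 + 2 = 2. (Direct check: xy = 2907 = 3^2 · (323).)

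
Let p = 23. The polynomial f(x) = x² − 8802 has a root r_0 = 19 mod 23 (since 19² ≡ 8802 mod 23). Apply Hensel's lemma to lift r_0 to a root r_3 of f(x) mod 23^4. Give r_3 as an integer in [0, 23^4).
r_3 = 276755 (mod 279841)

Hensel's recurrence: r_{i+1} = r_i − f(r_i)·(f′(r_i))^{-1} mod 23^{i+2}, with f′(x) = 2x. Iterate:
  r_0 = 19 (mod 23)
  r_1 = 88 (mod 529)
  r_2 = 9081 (mod 12167)
  r_3 = 276755 (mod 279841)
Final: r_3 = 276755, and one checks f(r_3) ≡ 0 mod 23^4.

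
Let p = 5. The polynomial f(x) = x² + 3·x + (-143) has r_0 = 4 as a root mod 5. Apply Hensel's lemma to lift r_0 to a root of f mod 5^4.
r_3 = 119 (mod 625)

Hensel: r_{i+1} = r_i − f(r_i)·(f′(r_i))^{-1} mod 5^{i+2}, f′(x) = 2x + 3. Iterate:
  r_0 = 4 (mod 5)
  r_1 = 19 (mod 25)
  r_2 = 119 (mod 125)
  r_3 = 119 (mod 625)
Final: r = 119 satisfies f(r) ≡ 0 mod 5^4.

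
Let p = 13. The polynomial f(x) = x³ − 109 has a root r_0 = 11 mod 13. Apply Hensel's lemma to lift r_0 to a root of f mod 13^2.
r_1 = 50 (mod 169)

Hensel: r_{i+1} = r_i − f(r_i)/f′(r_i) mod 13^{i+2}, where f′(x) = 3x². Iterate:
  r_0 = 11 (mod 13)
  r_1 = 50 (mod 169)
Final: r = 50 with f(r) ≡ 0 mod 13^2.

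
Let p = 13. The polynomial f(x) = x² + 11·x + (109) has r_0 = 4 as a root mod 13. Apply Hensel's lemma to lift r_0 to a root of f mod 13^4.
r_3 = 13524 (mod 28561)

Hensel: r_{i+1} = r_i − f(r_i)·(f′(r_i))^{-1} mod 13^{i+2}, f′(x) = 2x + 11. Iterate:
  r_0 = 4 (mod 13)
  r_1 = 4 (mod 169)
  r_2 = 342 (mod 2197)
  r_3 = 13524 (mod 28561)
Final: r = 13524 satisfies f(r) ≡ 0 mod 13^4.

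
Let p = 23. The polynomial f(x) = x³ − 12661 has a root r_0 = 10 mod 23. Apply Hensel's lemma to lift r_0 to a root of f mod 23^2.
r_1 = 33 (mod 529)

Hensel: r_{i+1} = r_i − f(r_i)/f′(r_i) mod 23^{i+2}, where f′(x) = 3x². Iterate:
  r_0 = 10 (mod 23)
  r_1 = 33 (mod 529)
Final: r = 33 with f(r) ≡ 0 mod 23^2.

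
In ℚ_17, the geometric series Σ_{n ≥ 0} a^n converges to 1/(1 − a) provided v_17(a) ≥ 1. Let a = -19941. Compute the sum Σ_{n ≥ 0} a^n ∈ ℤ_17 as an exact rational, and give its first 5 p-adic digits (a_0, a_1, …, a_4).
Σ a^n = 1/(1 − a) = 1/19942;  first 5 digits = (1, 0, 16, 12, 0)

v_17(a) = 2 ≥ 1, so the series converges in ℤ_17 to 1/(1 − a) = 1/(1 − (-19941)) = 1/19942. Expand this rational in ℤ_17: compute digits iteratively via d_i = x_i mod 17, x_{i+1} = (x_i − d_i)/17. The first 5 digits are (1, 0, 16, 12, 0).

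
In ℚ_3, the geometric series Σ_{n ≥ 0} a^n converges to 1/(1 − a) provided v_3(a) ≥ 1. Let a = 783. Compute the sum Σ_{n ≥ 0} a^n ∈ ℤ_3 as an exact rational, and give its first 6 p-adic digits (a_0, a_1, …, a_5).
Σ a^n = 1/(1 − a) = -1/782;  first 6 digits = (1, 0, 0, 2, 0, 0)

v_3(a) = 3 ≥ 1, so the series converges in ℤ_3 to 1/(1 − a) = 1/(1 − 783) = -1/782. Expand this rational in ℤ_3: compute digits iteratively via d_i = x_i mod 3, x_{i+1} = (x_i − d_i)/3. The first 6 digits are (1, 0, 0, 2, 0, 0).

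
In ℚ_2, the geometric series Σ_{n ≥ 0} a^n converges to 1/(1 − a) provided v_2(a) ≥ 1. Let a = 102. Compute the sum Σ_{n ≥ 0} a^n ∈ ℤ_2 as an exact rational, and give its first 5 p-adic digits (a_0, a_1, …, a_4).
Σ a^n = 1/(1 − a) = -1/101;  first 5 digits = (1, 1, 0, 0, 1)

v_2(a) = 1 ≥ 1, so the series converges in ℤ_2 to 1/(1 − a) = 1/(1 − 102) = -1/101. Expand this rational in ℤ_2: compute digits iteratively via d_i = x_i mod 2, x_{i+1} = (x_i − d_i)/2. The first 5 digits are (1, 1, 0, 0, 1).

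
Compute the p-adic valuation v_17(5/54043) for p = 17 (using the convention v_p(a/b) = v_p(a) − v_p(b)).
v_17(5/54043) = -3

Factor powers of 17 from the numerator and denominator of the reduced fraction: 5 = 17^0 · 5 and 54043 = 17^3 · 11. Apply v_p(a/b) = v_p(a) − v_p(b): v_17(5/54043) = 0 − 3 = -3.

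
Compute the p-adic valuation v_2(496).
v_2(496) = 4

v_2(n) is the largest exponent k such that 2^k divides n. Factor out: 496 = 2^4 · 31. (Sign doesn't affect v_p.) So v_2(496) = 4.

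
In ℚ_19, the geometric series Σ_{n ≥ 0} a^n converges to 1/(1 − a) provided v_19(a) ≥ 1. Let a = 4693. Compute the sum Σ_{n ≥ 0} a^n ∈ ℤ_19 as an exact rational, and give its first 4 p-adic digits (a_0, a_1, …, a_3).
Σ a^n = 1/(1 − a) = -1/4692;  first 4 digits = (1, 0, 13, 0)

v_19(a) = 2 ≥ 1, so the series converges in ℤ_19 to 1/(1 − a) = 1/(1 − 4693) = -1/4692. Expand this rational in ℤ_19: compute digits iteratively via d_i = x_i mod 19, x_{i+1} = (x_i − d_i)/19. The first 4 digits are (1, 0, 13, 0).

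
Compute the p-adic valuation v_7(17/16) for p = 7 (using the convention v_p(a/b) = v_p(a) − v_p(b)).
v_7(17/16) = 0

Factor powers of 7 from the numerator and denominator of the reduced fraction: 17 = 7^0 · 17 and 16 = 7^0 · 16. Apply v_p(a/b) = v_p(a) − v_p(b): v_7(17/16) = 0 − 0 = 0.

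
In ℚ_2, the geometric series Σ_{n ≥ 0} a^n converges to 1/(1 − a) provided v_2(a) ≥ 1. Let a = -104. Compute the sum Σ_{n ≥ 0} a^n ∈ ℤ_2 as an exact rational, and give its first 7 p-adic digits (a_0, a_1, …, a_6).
Σ a^n = 1/(1 − a) = 1/105;  first 7 digits = (1, 0, 0, 1, 1, 0, 1)

v_2(a) = 3 ≥ 1, so the series converges in ℤ_2 to 1/(1 − a) = 1/(1 − (-104)) = 1/105. Expand this rational in ℤ_2: compute digits iteratively via d_i = x_i mod 2, x_{i+1} = (x_i − d_i)/2. The first 7 digits are (1, 0, 0, 1, 1, 0, 1).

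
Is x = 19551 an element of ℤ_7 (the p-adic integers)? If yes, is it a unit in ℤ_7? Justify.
x ∈ ℤ_7 but not a unit; v_7(x) = 3 > 0

ℤ_7 = {x ∈ ℚ_7 : v_7(x) ≥ 0} and ℤ_7^× = {x ∈ ℤ_7 : v_7(x) = 0}. Here v_7(19551) = v_7(num) − v_7(den) = 3; compare against these criteria.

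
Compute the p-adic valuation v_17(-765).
v_17(-765) = 1

v_17(n) is the largest exponent k such that 17^k divides n. Factor out: -765 = -17^1 · 45. (Sign doesn't affect v_p.) So v_17(-765) = 1.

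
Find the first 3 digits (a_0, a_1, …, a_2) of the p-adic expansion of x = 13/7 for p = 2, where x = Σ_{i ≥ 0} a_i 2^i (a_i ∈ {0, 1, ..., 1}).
(a_0, …, a_2) = (1, 1, 0)

v_2(13/7) = 0 (numerator and denominator both coprime to 2), so x ∈ ℤ_2^×. Compute digits iteratively via a_i = x_i mod 2, x_{i+1} = (x_i − a_i)/2, with x_0 = x:
  x_0 = 13/7;  a_0 = 1;  x_1 = (x_0 − 1)/2 = 3/7
  x_1 = 3/7;  a_1 = 1;  x_2 = (x_1 − 1)/2 = -2/7
  x_2 = -2/7;  a_2 = 0;  x_3 = (x_2 − 0)/2 = -1/7
Digits: (1, 1, 0).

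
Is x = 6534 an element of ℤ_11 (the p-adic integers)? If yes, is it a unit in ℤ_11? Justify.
x ∈ ℤ_11 but not a unit; v_11(x) = 2 > 0

ℤ_11 = {x ∈ ℚ_11 : v_11(x) ≥ 0} and ℤ_11^× = {x ∈ ℤ_11 : v_11(x) = 0}. Here v_11(6534) = v_11(num) − v_11(den) = 2; compare against these criteria.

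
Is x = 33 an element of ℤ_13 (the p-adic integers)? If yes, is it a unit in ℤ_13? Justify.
x ∈ ℤ_13^× (unit); v_13(x) = 0

ℤ_13 = {x ∈ ℚ_13 : v_13(x) ≥ 0} and ℤ_13^× = {x ∈ ℤ_13 : v_13(x) = 0}. Here v_13(33) = v_13(num) − v_13(den) = 0; compare against these criteria.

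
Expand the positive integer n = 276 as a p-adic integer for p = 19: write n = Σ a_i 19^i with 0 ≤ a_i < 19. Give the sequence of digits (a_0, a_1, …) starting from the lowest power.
(a_0, a_1, …) = (10, 14)

Repeated division by 19 gives the digits low-to-high: 276 = 10 + 14·19^1. Digit sequence: (10, 14).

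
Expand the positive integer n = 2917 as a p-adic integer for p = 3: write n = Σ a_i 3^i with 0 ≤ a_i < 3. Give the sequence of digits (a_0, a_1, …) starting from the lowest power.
(a_0, a_1, …) = (1, 0, 0, 0, 0, 0, 1, 1)

Repeated division by 3 gives the digits low-to-high: 2917 = 1 + 1·3^6 + 1·3^7. Digit sequence: (1, 0, 0, 0, 0, 0, 1, 1).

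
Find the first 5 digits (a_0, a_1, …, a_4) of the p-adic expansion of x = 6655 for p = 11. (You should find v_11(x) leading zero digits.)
(a_0, …, a_4) = (0, 0, 0, 5, 0)

v_11(6655) = 3, so a_0 = ... = a_2 = 0. Factor out: x = 11^3 · u with u = 5 a unit in ℤ_11. Expand u iteratively via a_{v+i} = u_i mod 11, u_{i+1} = (u_i − a_{v+i})/11:
  u_0 = 5;  a_3 = 5;  u_1 = (u_0 − 5)/11 = 0
  u_1 = 0;  a_4 = 0;  u_2 = (u_1 − 0)/11 = 0
Digits: (0, 0, 0, 5, 0).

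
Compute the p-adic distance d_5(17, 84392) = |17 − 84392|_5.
d_5(17, 84392) = 1/3125

Step 1 — x − y = 17 − 84392 = -84375. Step 2 — v_5(-84375) = 5 (factor: -84375 = −(5^5 · 27); the sign does not affect v_p). Step 3 — |x − y|_5 = 5^{-5} = 1/3125.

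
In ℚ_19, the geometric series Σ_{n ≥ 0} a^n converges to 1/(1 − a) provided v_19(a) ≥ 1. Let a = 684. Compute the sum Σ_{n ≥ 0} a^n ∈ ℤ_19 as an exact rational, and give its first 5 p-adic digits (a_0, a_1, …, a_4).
Σ a^n = 1/(1 − a) = -1/683;  first 5 digits = (1, 17, 5, 3, 5)

v_19(a) = 1 ≥ 1, so the series converges in ℤ_19 to 1/(1 − a) = 1/(1 − 684) = -1/683. Expand this rational in ℤ_19: compute digits iteratively via d_i = x_i mod 19, x_{i+1} = (x_i − d_i)/19. The first 5 digits are (1, 17, 5, 3, 5).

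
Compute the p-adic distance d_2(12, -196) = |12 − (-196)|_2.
d_2(12, -196) = 1/16

Step 1 — x − y = 12 − (-196) = 208. Step 2 — v_2(208) = 4 (factor: 208 = (2^4 · 13); the sign does not affect v_p). Step 3 — |x − y|_2 = 2^{-4} = 1/16.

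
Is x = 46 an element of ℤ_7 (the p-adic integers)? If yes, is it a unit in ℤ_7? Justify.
x ∈ ℤ_7^× (unit); v_7(x) = 0

ℤ_7 = {x ∈ ℚ_7 : v_7(x) ≥ 0} and ℤ_7^× = {x ∈ ℤ_7 : v_7(x) = 0}. Here v_7(46) = v_7(num) − v_7(den) = 0; compare against these criteria.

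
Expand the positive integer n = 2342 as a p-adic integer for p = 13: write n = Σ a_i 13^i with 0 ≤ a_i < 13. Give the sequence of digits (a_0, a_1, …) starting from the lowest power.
(a_0, a_1, …) = (2, 11, 0, 1)

Repeated division by 13 gives the digits low-to-high: 2342 = 2 + 11·13^1 + 1·13^3. Digit sequence: (2, 11, 0, 1).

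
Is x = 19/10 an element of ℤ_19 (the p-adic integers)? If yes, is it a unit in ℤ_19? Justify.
x ∈ ℤ_19 but not a unit; v_19(x) = 1 > 0

ℤ_19 = {x ∈ ℚ_19 : v_19(x) ≥ 0} and ℤ_19^× = {x ∈ ℤ_19 : v_19(x) = 0}. Here v_19(19/10) = v_19(num) − v_19(den) = 1; compare against these criteria.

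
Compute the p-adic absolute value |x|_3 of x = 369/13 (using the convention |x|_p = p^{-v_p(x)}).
|369/13|_3 = 1/9

Step 1 — compute v_3(x) by factoring powers of 3 out of the numerator and denominator: v_3(369/13) = 2. Step 2 — apply |x|_p = p^{-v_p(x)} = 3^{-2} = 1/9.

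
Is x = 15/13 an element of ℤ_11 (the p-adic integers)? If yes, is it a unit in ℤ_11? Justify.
x ∈ ℤ_11^× (unit); v_11(x) = 0

ℤ_11 = {x ∈ ℚ_11 : v_11(x) ≥ 0} and ℤ_11^× = {x ∈ ℤ_11 : v_11(x) = 0}. Here v_11(15/13) = v_11(num) − v_11(den) = 0; compare against these criteria.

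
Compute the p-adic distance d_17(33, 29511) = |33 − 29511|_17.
d_17(33, 29511) = 1/4913

Step 1 — x − y = 33 − 29511 = -29478. Step 2 — v_17(-29478) = 3 (factor: -29478 = −(17^3 · 6); the sign does not affect v_p). Step 3 — |x − y|_17 = 17^{-3} = 1/4913.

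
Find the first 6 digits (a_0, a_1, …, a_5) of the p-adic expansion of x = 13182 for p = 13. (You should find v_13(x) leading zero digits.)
(a_0, …, a_5) = (0, 0, 0, 6, 0, 0)

v_13(13182) = 3, so a_0 = ... = a_2 = 0. Factor out: x = 13^3 · u with u = 6 a unit in ℤ_13. Expand u iteratively via a_{v+i} = u_i mod 13, u_{i+1} = (u_i − a_{v+i})/13:
  u_0 = 6;  a_3 = 6;  u_1 = (u_0 − 6)/13 = 0
  u_1 = 0;  a_4 = 0;  u_2 = (u_1 − 0)/13 = 0
  u_2 = 0;  a_5 = 0;  u_3 = (u_2 − 0)/13 = 0
Digits: (0, 0, 0, 6, 0, 0).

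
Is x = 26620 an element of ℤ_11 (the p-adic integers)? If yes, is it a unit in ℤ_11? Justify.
x ∈ ℤ_11 but not a unit; v_11(x) = 3 > 0

ℤ_11 = {x ∈ ℚ_11 : v_11(x) ≥ 0} and ℤ_11^× = {x ∈ ℤ_11 : v_11(x) = 0}. Here v_11(26620) = v_11(num) − v_11(den) = 3; compare against these criteria.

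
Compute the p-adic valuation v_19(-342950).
v_19(-342950) = 3

v_19(n) is the largest exponent k such that 19^k divides n. Factor out: -342950 = -19^3 · 50. (Sign doesn't affect v_p.) So v_19(-342950) = 3.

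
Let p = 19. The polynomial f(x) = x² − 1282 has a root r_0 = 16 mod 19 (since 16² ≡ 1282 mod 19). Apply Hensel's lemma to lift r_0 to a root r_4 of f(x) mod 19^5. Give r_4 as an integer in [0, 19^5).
r_4 = 1310275 (mod 2476099)

Hensel's recurrence: r_{i+1} = r_i − f(r_i)·(f′(r_i))^{-1} mod 19^{i+2}, with f′(x) = 2x. Iterate:
  r_0 = 16 (mod 19)
  r_1 = 206 (mod 361)
  r_2 = 206 (mod 6859)
  r_3 = 7065 (mod 130321)
  r_4 = 1310275 (mod 2476099)
Final: r_4 = 1310275, and one checks f(r_4) ≡ 0 mod 19^5.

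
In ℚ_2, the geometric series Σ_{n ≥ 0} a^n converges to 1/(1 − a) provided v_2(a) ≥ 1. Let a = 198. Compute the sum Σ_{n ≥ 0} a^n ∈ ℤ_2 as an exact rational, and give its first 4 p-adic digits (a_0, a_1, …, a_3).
Σ a^n = 1/(1 − a) = -1/197;  first 4 digits = (1, 1, 0, 0)

v_2(a) = 1 ≥ 1, so the series converges in ℤ_2 to 1/(1 − a) = 1/(1 − 198) = -1/197. Expand this rational in ℤ_2: compute digits iteratively via d_i = x_i mod 2, x_{i+1} = (x_i − d_i)/2. The first 4 digits are (1, 1, 0, 0).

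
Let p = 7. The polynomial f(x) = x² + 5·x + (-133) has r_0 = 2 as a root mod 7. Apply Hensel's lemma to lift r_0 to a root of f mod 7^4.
r_3 = 870 (mod 2401)

Hensel: r_{i+1} = r_i − f(r_i)·(f′(r_i))^{-1} mod 7^{i+2}, f′(x) = 2x + 5. Iterate:
  r_0 = 2 (mod 7)
  r_1 = 37 (mod 49)
  r_2 = 184 (mod 343)
  r_3 = 870 (mod 2401)
Final: r = 870 satisfies f(r) ≡ 0 mod 7^4.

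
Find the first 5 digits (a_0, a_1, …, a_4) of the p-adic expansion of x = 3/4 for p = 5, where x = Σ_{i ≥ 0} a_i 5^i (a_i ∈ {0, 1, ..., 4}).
(a_0, …, a_4) = (2, 1, 1, 1, 1)

v_5(3/4) = 0 (numerator and denominator both coprime to 5), so x ∈ ℤ_5^×. Compute digits iteratively via a_i = x_i mod 5, x_{i+1} = (x_i − a_i)/5, with x_0 = x:
  x_0 = 3/4;  a_0 = 2;  x_1 = (x_0 − 2)/5 = -1/4
  x_1 = -1/4;  a_1 = 1;  x_2 = (x_1 − 1)/5 = -1/4
  x_2 = -1/4;  a_2 = 1;  x_3 = (x_2 − 1)/5 = -1/4
  x_3 = -1/4;  a_3 = 1;  x_4 = (x_3 − 1)/5 = -1/4
  x_4 = -1/4;  a_4 = 1;  x_5 = (x_4 − 1)/5 = -1/4
Digits: (2, 1, 1, 1, 1).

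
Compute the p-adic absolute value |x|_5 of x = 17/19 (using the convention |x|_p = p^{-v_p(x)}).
|17/19|_5 = 1

Step 1 — compute v_5(x) by factoring powers of 5 out of the numerator and denominator: v_5(17/19) = 0. Step 2 — apply |x|_p = p^{-v_p(x)} = 5^{0} = 1.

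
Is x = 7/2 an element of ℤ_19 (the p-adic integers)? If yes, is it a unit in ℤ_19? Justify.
x ∈ ℤ_19^× (unit); v_19(x) = 0

ℤ_19 = {x ∈ ℚ_19 : v_19(x) ≥ 0} and ℤ_19^× = {x ∈ ℤ_19 : v_19(x) = 0}. Here v_19(7/2) = v_19(num) − v_19(den) = 0; compare against these criteria.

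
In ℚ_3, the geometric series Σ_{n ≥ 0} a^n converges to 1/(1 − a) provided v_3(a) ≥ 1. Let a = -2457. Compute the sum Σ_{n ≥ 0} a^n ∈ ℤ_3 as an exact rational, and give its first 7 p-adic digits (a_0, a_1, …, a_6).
Σ a^n = 1/(1 − a) = 1/2458;  first 7 digits = (1, 0, 0, 2, 2, 1, 0)

v_3(a) = 3 ≥ 1, so the series converges in ℤ_3 to 1/(1 − a) = 1/(1 − (-2457)) = 1/2458. Expand this rational in ℤ_3: compute digits iteratively via d_i = x_i mod 3, x_{i+1} = (x_i − d_i)/3. The first 7 digits are (1, 0, 0, 2, 2, 1, 0).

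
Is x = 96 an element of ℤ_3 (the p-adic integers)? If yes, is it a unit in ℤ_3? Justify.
x ∈ ℤ_3 but not a unit; v_3(x) = 1 > 0

ℤ_3 = {x ∈ ℚ_3 : v_3(x) ≥ 0} and ℤ_3^× = {x ∈ ℤ_3 : v_3(x) = 0}. Here v_3(96) = v_3(num) − v_3(den) = 1; compare against these criteria.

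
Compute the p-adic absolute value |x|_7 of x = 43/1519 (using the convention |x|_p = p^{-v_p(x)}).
|43/1519|_7 = 49

Step 1 — compute v_7(x) by factoring powers of 7 out of the numerator and denominator: v_7(43/1519) = -2. Step 2 — apply |x|_p = p^{-v_p(x)} = 7^{2} = 49.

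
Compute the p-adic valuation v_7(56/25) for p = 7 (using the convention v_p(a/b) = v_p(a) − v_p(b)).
v_7(56/25) = 1

Factor powers of 7 from the numerator and denominator of the reduced fraction: 56 = 7^1 · 8 and 25 = 7^0 · 25. Apply v_p(a/b) = v_p(a) − v_p(b): v_7(56/25) = 1 − 0 = 1.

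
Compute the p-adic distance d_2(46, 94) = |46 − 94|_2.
d_2(46, 94) = 1/16

Step 1 — x − y = 46 − 94 = -48. Step 2 — v_2(-48) = 4 (factor: -48 = −(2^4 · 3); the sign does not affect v_p). Step 3 — |x − y|_2 = 2^{-4} = 1/16.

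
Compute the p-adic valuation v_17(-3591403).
v_17(-3591403) = 4

v_17(n) is the largest exponent k such that 17^k divides n. Factor out: -3591403 = -17^4 · 43. (Sign doesn't affect v_p.) So v_17(-3591403) = 4.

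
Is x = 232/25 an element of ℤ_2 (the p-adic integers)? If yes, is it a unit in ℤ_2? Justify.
x ∈ ℤ_2 but not a unit; v_2(x) = 3 > 0

ℤ_2 = {x ∈ ℚ_2 : v_2(x) ≥ 0} and ℤ_2^× = {x ∈ ℤ_2 : v_2(x) = 0}. Here v_2(232/25) = v_2(num) − v_2(den) = 3; compare against these criteria.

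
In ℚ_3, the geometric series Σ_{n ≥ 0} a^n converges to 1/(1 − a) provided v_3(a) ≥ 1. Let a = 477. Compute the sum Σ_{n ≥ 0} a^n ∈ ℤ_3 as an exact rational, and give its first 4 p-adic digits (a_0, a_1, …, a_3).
Σ a^n = 1/(1 − a) = -1/476;  first 4 digits = (1, 0, 2, 2)

v_3(a) = 2 ≥ 1, so the series converges in ℤ_3 to 1/(1 − a) = 1/(1 − 477) = -1/476. Expand this rational in ℤ_3: compute digits iteratively via d_i = x_i mod 3, x_{i+1} = (x_i − d_i)/3. The first 4 digits are (1, 0, 2, 2).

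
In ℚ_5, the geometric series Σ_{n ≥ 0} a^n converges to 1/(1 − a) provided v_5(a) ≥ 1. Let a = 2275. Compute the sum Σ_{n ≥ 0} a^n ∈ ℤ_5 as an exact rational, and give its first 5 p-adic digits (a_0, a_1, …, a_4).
Σ a^n = 1/(1 − a) = -1/2274;  first 5 digits = (1, 0, 1, 3, 4)

v_5(a) = 2 ≥ 1, so the series converges in ℤ_5 to 1/(1 − a) = 1/(1 − 2275) = -1/2274. Expand this rational in ℤ_5: compute digits iteratively via d_i = x_i mod 5, x_{i+1} = (x_i − d_i)/5. The first 5 digits are (1, 0, 1, 3, 4).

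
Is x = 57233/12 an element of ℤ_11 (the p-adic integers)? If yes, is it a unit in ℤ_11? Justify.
x ∈ ℤ_11 but not a unit; v_11(x) = 3 > 0

ℤ_11 = {x ∈ ℚ_11 : v_11(x) ≥ 0} and ℤ_11^× = {x ∈ ℤ_11 : v_11(x) = 0}. Here v_11(57233/12) = v_11(num) − v_11(den) = 3; compare against these criteria.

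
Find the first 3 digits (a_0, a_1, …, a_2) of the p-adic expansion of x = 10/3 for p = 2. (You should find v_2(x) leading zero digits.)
(a_0, …, a_2) = (0, 1, 1)

v_2(10/3) = 1, so a_0 = ... = a_0 = 0. Factor out: x = 2^1 · u with u = 5/3 a unit in ℤ_2. Expand u iteratively via a_{v+i} = u_i mod 2, u_{i+1} = (u_i − a_{v+i})/2:
  u_0 = 5/3;  a_1 = 1;  u_1 = (u_0 − 1)/2 = 1/3
  u_1 = 1/3;  a_2 = 1;  u_2 = (u_1 − 1)/2 = -1/3
Digits: (0, 1, 1).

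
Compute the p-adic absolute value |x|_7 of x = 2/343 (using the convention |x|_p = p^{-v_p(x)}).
|2/343|_7 = 343

Step 1 — compute v_7(x) by factoring powers of 7 out of the numerator and denominator: v_7(2/343) = -3. Step 2 — apply |x|_p = p^{-v_p(x)} = 7^{3} = 343.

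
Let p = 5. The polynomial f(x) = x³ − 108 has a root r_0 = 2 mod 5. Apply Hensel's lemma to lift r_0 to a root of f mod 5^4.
r_3 = 427 (mod 625)

Hensel: r_{i+1} = r_i − f(r_i)/f′(r_i) mod 5^{i+2}, where f′(x) = 3x². Iterate:
  r_0 = 2 (mod 5)
  r_1 = 2 (mod 25)
  r_2 = 52 (mod 125)
  r_3 = 427 (mod 625)
Final: r = 427 with f(r) ≡ 0 mod 5^4.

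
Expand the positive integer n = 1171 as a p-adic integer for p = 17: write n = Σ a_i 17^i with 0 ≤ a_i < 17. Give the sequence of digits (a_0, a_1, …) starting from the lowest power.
(a_0, a_1, …) = (15, 0, 4)

Repeated division by 17 gives the digits low-to-high: 1171 = 15 + 4·17^2. Digit sequence: (15, 0, 4).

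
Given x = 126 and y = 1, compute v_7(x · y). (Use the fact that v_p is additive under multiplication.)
v_7(126) = 1

v_p(x) = 1 (factor: 126 = 7^1 · 18); v_p(y) = 0 (factor: 1 = 7^0 · 1). Additivity: v_p(xy) = v_p(x) + v_p(y) = 1 + 0 = 1. (Direct check: xy = 126 = 7^1 · (18).)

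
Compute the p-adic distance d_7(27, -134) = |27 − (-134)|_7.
d_7(27, -134) = 1/7

Step 1 — x − y = 27 − (-134) = 161. Step 2 — v_7(161) = 1 (factor: 161 = (7^1 · 23); the sign does not affect v_p). Step 3 — |x − y|_7 = 7^{-1} = 1/7.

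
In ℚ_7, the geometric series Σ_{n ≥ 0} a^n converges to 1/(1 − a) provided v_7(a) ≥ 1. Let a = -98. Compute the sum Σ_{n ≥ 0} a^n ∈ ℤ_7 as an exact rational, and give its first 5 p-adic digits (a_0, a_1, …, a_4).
Σ a^n = 1/(1 − a) = 1/99;  first 5 digits = (1, 0, 5, 6, 3)

v_7(a) = 2 ≥ 1, so the series converges in ℤ_7 to 1/(1 − a) = 1/(1 − (-98)) = 1/99. Expand this rational in ℤ_7: compute digits iteratively via d_i = x_i mod 7, x_{i+1} = (x_i − d_i)/7. The first 5 digits are (1, 0, 5, 6, 3).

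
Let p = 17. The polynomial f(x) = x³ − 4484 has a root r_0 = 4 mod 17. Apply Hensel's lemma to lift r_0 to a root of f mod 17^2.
r_1 = 72 (mod 289)

Hensel: r_{i+1} = r_i − f(r_i)/f′(r_i) mod 17^{i+2}, where f′(x) = 3x². Iterate:
  r_0 = 4 (mod 17)
  r_1 = 72 (mod 289)
Final: r = 72 with f(r) ≡ 0 mod 17^2.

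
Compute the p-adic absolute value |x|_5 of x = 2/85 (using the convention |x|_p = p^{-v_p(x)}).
|2/85|_5 = 5

Step 1 — compute v_5(x) by factoring powers of 5 out of the numerator and denominator: v_5(2/85) = -1. Step 2 — apply |x|_p = p^{-v_p(x)} = 5^{1} = 5.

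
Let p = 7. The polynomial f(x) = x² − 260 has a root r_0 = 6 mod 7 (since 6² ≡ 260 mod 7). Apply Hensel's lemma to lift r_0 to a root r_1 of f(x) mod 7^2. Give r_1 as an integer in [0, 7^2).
r_1 = 41 (mod 49)

Hensel's recurrence: r_{i+1} = r_i − f(r_i)·(f′(r_i))^{-1} mod 7^{i+2}, with f′(x) = 2x. Iterate:
  r_0 = 6 (mod 7)
  r_1 = 41 (mod 49)
Final: r_1 = 41, and one checks f(r_1) ≡ 0 mod 7^2.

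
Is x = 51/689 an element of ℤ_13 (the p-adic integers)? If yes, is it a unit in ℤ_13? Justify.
x ∉ ℤ_13 (v_13(x) = -1 < 0)

ℤ_13 = {x ∈ ℚ_13 : v_13(x) ≥ 0} and ℤ_13^× = {x ∈ ℤ_13 : v_13(x) = 0}. Here v_13(51/689) = v_13(num) − v_13(den) = -1; compare against these criteria.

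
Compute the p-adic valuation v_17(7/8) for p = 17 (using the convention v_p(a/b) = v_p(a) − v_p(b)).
v_17(7/8) = 0

Factor powers of 17 from the numerator and denominator of the reduced fraction: 7 = 17^0 · 7 and 8 = 17^0 · 8. Apply v_p(a/b) = v_p(a) − v_p(b): v_17(7/8) = 0 − 0 = 0.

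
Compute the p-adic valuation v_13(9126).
v_13(9126) = 2

v_13(n) is the largest exponent k such that 13^k divides n. Factor out: 9126 = 13^2 · 54. (Sign doesn't affect v_p.) So v_13(9126) = 2.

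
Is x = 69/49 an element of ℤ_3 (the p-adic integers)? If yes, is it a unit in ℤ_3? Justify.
x ∈ ℤ_3 but not a unit; v_3(x) = 1 > 0

ℤ_3 = {x ∈ ℚ_3 : v_3(x) ≥ 0} and ℤ_3^× = {x ∈ ℤ_3 : v_3(x) = 0}. Here v_3(69/49) = v_3(num) − v_3(den) = 1; compare against these criteria.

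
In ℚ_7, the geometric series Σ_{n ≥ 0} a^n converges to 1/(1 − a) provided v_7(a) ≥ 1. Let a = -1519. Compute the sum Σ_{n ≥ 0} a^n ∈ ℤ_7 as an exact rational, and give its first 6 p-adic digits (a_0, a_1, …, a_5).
Σ a^n = 1/(1 − a) = 1/1520;  first 6 digits = (1, 0, 4, 2, 1, 4)

v_7(a) = 2 ≥ 1, so the series converges in ℤ_7 to 1/(1 − a) = 1/(1 − (-1519)) = 1/1520. Expand this rational in ℤ_7: compute digits iteratively via d_i = x_i mod 7, x_{i+1} = (x_i − d_i)/7. The first 6 digits are (1, 0, 4, 2, 1, 4).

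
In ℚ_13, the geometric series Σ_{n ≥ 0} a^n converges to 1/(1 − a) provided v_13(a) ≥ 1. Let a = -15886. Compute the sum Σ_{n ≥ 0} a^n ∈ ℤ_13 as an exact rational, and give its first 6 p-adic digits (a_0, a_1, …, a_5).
Σ a^n = 1/(1 − a) = 1/15887;  first 6 digits = (1, 0, 10, 5, 8, 3)

v_13(a) = 2 ≥ 1, so the series converges in ℤ_13 to 1/(1 − a) = 1/(1 − (-15886)) = 1/15887. Expand this rational in ℤ_13: compute digits iteratively via d_i = x_i mod 13, x_{i+1} = (x_i − d_i)/13. The first 6 digits are (1, 0, 10, 5, 8, 3).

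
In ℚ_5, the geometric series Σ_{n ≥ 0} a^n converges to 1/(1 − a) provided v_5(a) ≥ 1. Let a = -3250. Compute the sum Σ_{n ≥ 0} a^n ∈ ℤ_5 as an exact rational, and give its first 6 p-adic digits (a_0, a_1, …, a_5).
Σ a^n = 1/(1 − a) = 1/3251;  first 6 digits = (1, 0, 0, 4, 4, 3)

v_5(a) = 3 ≥ 1, so the series converges in ℤ_5 to 1/(1 − a) = 1/(1 − (-3250)) = 1/3251. Expand this rational in ℤ_5: compute digits iteratively via d_i = x_i mod 5, x_{i+1} = (x_i − d_i)/5. The first 6 digits are (1, 0, 0, 4, 4, 3).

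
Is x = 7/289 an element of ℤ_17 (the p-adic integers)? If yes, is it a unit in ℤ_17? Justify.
x ∉ ℤ_17 (v_17(x) = -2 < 0)

ℤ_17 = {x ∈ ℚ_17 : v_17(x) ≥ 0} and ℤ_17^× = {x ∈ ℤ_17 : v_17(x) = 0}. Here v_17(7/289) = v_17(num) − v_17(den) = -2; compare against these criteria.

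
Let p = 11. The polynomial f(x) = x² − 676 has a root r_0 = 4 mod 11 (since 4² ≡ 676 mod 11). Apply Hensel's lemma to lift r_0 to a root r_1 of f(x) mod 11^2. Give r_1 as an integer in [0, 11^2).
r_1 = 26 (mod 121)

Hensel's recurrence: r_{i+1} = r_i − f(r_i)·(f′(r_i))^{-1} mod 11^{i+2}, with f′(x) = 2x. Iterate:
  r_0 = 4 (mod 11)
  r_1 = 26 (mod 121)
Final: r_1 = 26, and one checks f(r_1) ≡ 0 mod 11^2.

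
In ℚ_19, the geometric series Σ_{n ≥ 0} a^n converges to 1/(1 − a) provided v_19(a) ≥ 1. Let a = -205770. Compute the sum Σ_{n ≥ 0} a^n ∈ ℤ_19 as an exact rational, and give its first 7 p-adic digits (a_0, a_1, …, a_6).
Σ a^n = 1/(1 − a) = 1/205771;  first 7 digits = (1, 0, 0, 8, 17, 18, 6)

v_19(a) = 3 ≥ 1, so the series converges in ℤ_19 to 1/(1 − a) = 1/(1 − (-205770)) = 1/205771. Expand this rational in ℤ_19: compute digits iteratively via d_i = x_i mod 19, x_{i+1} = (x_i − d_i)/19. The first 7 digits are (1, 0, 0, 8, 17, 18, 6).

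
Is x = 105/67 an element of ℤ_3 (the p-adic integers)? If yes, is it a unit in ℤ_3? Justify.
x ∈ ℤ_3 but not a unit; v_3(x) = 1 > 0

ℤ_3 = {x ∈ ℚ_3 : v_3(x) ≥ 0} and ℤ_3^× = {x ∈ ℤ_3 : v_3(x) = 0}. Here v_3(105/67) = v_3(num) − v_3(den) = 1; compare against these criteria.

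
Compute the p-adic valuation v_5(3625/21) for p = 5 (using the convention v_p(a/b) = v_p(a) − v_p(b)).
v_5(3625/21) = 3

Factor powers of 5 from the numerator and denominator of the reduced fraction: 3625 = 5^3 · 29 and 21 = 5^0 · 21. Apply v_p(a/b) = v_p(a) − v_p(b): v_5(3625/21) = 3 − 0 = 3.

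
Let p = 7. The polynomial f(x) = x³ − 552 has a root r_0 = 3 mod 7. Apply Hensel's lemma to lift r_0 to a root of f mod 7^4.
r_3 = 948 (mod 2401)

Hensel: r_{i+1} = r_i − f(r_i)/f′(r_i) mod 7^{i+2}, where f′(x) = 3x². Iterate:
  r_0 = 3 (mod 7)
  r_1 = 17 (mod 49)
  r_2 = 262 (mod 343)
  r_3 = 948 (mod 2401)
Final: r = 948 with f(r) ≡ 0 mod 7^4.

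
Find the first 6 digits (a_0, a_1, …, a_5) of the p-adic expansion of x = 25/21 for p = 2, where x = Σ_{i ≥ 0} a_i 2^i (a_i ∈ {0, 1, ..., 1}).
(a_0, …, a_5) = (1, 0, 1, 0, 1, 1)

v_2(25/21) = 0 (numerator and denominator both coprime to 2), so x ∈ ℤ_2^×. Compute digits iteratively via a_i = x_i mod 2, x_{i+1} = (x_i − a_i)/2, with x_0 = x:
  x_0 = 25/21;  a_0 = 1;  x_1 = (x_0 − 1)/2 = 2/21
  x_1 = 2/21;  a_1 = 0;  x_2 = (x_1 − 0)/2 = 1/21
  x_2 = 1/21;  a_2 = 1;  x_3 = (x_2 − 1)/2 = -10/21
  x_3 = -10/21;  a_3 = 0;  x_4 = (x_3 − 0)/2 = -5/21
  x_4 = -5/21;  a_4 = 1;  x_5 = (x_4 − 1)/2 = -13/21
  x_5 = -13/21;  a_5 = 1;  x_6 = (x_5 − 1)/2 = -17/21
Digits: (1, 0, 1, 0, 1, 1).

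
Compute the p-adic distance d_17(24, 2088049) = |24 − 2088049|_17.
d_17(24, 2088049) = 1/83521

Step 1 — x − y = 24 − 2088049 = -2088025. Step 2 — v_17(-2088025) = 4 (factor: -2088025 = −(17^4 · 25); the sign does not affect v_p). Step 3 — |x − y|_17 = 17^{-4} = 1/83521.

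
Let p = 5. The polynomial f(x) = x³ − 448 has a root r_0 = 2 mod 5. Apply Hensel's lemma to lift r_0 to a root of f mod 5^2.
r_1 = 22 (mod 25)

Hensel: r_{i+1} = r_i − f(r_i)/f′(r_i) mod 5^{i+2}, where f′(x) = 3x². Iterate:
  r_0 = 2 (mod 5)
  r_1 = 22 (mod 25)
Final: r = 22 with f(r) ≡ 0 mod 5^2.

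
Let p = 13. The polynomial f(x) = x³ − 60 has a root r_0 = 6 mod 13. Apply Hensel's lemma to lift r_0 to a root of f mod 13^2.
r_1 = 136 (mod 169)

Hensel: r_{i+1} = r_i − f(r_i)/f′(r_i) mod 13^{i+2}, where f′(x) = 3x². Iterate:
  r_0 = 6 (mod 13)
  r_1 = 136 (mod 169)
Final: r = 136 with f(r) ≡ 0 mod 13^2.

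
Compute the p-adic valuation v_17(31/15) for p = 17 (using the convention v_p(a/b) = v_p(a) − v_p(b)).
v_17(31/15) = 0

Factor powers of 17 from the numerator and denominator of the reduced fraction: 31 = 17^0 · 31 and 15 = 17^0 · 15. Apply v_p(a/b) = v_p(a) − v_p(b): v_17(31/15) = 0 − 0 = 0.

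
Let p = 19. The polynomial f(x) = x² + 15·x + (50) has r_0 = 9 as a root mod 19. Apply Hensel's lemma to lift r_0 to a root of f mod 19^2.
r_1 = 351 (mod 361)

Hensel: r_{i+1} = r_i − f(r_i)·(f′(r_i))^{-1} mod 19^{i+2}, f′(x) = 2x + 15. Iterate:
  r_0 = 9 (mod 19)
  r_1 = 351 (mod 361)
Final: r = 351 satisfies f(r) ≡ 0 mod 19^2.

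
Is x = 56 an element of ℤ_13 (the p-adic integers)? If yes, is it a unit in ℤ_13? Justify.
x ∈ ℤ_13^× (unit); v_13(x) = 0

ℤ_13 = {x ∈ ℚ_13 : v_13(x) ≥ 0} and ℤ_13^× = {x ∈ ℤ_13 : v_13(x) = 0}. Here v_13(56) = v_13(num) − v_13(den) = 0; compare against these criteria.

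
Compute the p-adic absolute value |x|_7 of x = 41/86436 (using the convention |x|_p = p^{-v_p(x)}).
|41/86436|_7 = 2401

Step 1 — compute v_7(x) by factoring powers of 7 out of the numerator and denominator: v_7(41/86436) = -4. Step 2 — apply |x|_p = p^{-v_p(x)} = 7^{4} = 2401.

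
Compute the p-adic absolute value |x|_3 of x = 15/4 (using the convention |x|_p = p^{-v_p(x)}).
|15/4|_3 = 1/3

Step 1 — compute v_3(x) by factoring powers of 3 out of the numerator and denominator: v_3(15/4) = 1. Step 2 — apply |x|_p = p^{-v_p(x)} = 3^{-1} = 1/3.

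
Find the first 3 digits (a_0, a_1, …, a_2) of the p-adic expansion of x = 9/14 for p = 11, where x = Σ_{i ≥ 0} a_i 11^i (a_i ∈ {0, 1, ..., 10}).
(a_0, …, a_2) = (3, 10, 3)

v_11(9/14) = 0 (numerator and denominator both coprime to 11), so x ∈ ℤ_11^×. Compute digits iteratively via a_i = x_i mod 11, x_{i+1} = (x_i − a_i)/11, with x_0 = x:
  x_0 = 9/14;  a_0 = 3;  x_1 = (x_0 − 3)/11 = -3/14
  x_1 = -3/14;  a_1 = 10;  x_2 = (x_1 − 10)/11 = -13/14
  x_2 = -13/14;  a_2 = 3;  x_3 = (x_2 − 3)/11 = -5/14
Digits: (3, 10, 3).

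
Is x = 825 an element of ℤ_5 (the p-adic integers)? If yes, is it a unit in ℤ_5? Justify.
x ∈ ℤ_5 but not a unit; v_5(x) = 2 > 0

ℤ_5 = {x ∈ ℚ_5 : v_5(x) ≥ 0} and ℤ_5^× = {x ∈ ℤ_5 : v_5(x) = 0}. Here v_5(825) = v_5(num) − v_5(den) = 2; compare against these criteria.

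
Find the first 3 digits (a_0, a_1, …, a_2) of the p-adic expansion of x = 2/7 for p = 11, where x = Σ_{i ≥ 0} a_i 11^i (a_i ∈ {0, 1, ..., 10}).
(a_0, …, a_2) = (5, 9, 7)

v_11(2/7) = 0 (numerator and denominator both coprime to 11), so x ∈ ℤ_11^×. Compute digits iteratively via a_i = x_i mod 11, x_{i+1} = (x_i − a_i)/11, with x_0 = x:
  x_0 = 2/7;  a_0 = 5;  x_1 = (x_0 − 5)/11 = -3/7
  x_1 = -3/7;  a_1 = 9;  x_2 = (x_1 − 9)/11 = -6/7
  x_2 = -6/7;  a_2 = 7;  x_3 = (x_2 − 7)/11 = -5/7
Digits: (5, 9, 7).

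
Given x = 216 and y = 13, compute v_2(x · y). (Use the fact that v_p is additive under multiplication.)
v_2(2808) = 3

v_p(x) = 3 (factor: 216 = 2^3 · 27); v_p(y) = 0 (factor: 13 = 2^0 · 13). Additivity: v_p(xy) = v_p(x) + v_p(y) = 3 + 0 = 3. (Direct check: xy = 2808 = 2^3 · (351).)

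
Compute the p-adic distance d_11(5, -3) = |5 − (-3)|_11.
d_11(5, -3) = 1

Step 1 — x − y = 5 − (-3) = 8. Step 2 — v_11(8) = 0 (factor: 8 = (11^0 · 8); the sign does not affect v_p). Step 3 — |x − y|_11 = 11^{0} = 1.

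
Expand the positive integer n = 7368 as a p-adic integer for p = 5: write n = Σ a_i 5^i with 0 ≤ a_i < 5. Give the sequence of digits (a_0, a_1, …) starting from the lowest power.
(a_0, a_1, …) = (3, 3, 4, 3, 1, 2)

Repeated division by 5 gives the digits low-to-high: 7368 = 3 + 3·5^1 + 4·5^2 + 3·5^3 + 1·5^4 + 2·5^5. Digit sequence: (3, 3, 4, 3, 1, 2).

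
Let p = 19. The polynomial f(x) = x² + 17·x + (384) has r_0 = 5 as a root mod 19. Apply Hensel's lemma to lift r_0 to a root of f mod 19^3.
r_2 = 5990 (mod 6859)

Hensel: r_{i+1} = r_i − f(r_i)·(f′(r_i))^{-1} mod 19^{i+2}, f′(x) = 2x + 17. Iterate:
  r_0 = 5 (mod 19)
  r_1 = 214 (mod 361)
  r_2 = 5990 (mod 6859)
Final: r = 5990 satisfies f(r) ≡ 0 mod 19^3.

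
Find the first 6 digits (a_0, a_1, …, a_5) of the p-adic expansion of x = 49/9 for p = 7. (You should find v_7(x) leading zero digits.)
(a_0, …, a_5) = (0, 0, 4, 1, 6, 3)

v_7(49/9) = 2, so a_0 = ... = a_1 = 0. Factor out: x = 7^2 · u with u = 1/9 a unit in ℤ_7. Expand u iteratively via a_{v+i} = u_i mod 7, u_{i+1} = (u_i − a_{v+i})/7:
  u_0 = 1/9;  a_2 = 4;  u_1 = (u_0 − 4)/7 = -5/9
  u_1 = -5/9;  a_3 = 1;  u_2 = (u_1 − 1)/7 = -2/9
  u_2 = -2/9;  a_4 = 6;  u_3 = (u_2 − 6)/7 = -8/9
  u_3 = -8/9;  a_5 = 3;  u_4 = (u_3 − 3)/7 = -5/9
Digits: (0, 0, 4, 1, 6, 3).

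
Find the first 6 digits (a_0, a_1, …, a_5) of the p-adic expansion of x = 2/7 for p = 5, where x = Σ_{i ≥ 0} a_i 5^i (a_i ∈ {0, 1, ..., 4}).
(a_0, …, a_5) = (1, 2, 1, 4, 2, 3)

v_5(2/7) = 0 (numerator and denominator both coprime to 5), so x ∈ ℤ_5^×. Compute digits iteratively via a_i = x_i mod 5, x_{i+1} = (x_i − a_i)/5, with x_0 = x:
  x_0 = 2/7;  a_0 = 1;  x_1 = (x_0 − 1)/5 = -1/7
  x_1 = -1/7;  a_1 = 2;  x_2 = (x_1 − 2)/5 = -3/7
  x_2 = -3/7;  a_2 = 1;  x_3 = (x_2 − 1)/5 = -2/7
  x_3 = -2/7;  a_3 = 4;  x_4 = (x_3 − 4)/5 = -6/7
  x_4 = -6/7;  a_4 = 2;  x_5 = (x_4 − 2)/5 = -4/7
  x_5 = -4/7;  a_5 = 3;  x_6 = (x_5 − 3)/5 = -5/7
Digits: (1, 2, 1, 4, 2, 3).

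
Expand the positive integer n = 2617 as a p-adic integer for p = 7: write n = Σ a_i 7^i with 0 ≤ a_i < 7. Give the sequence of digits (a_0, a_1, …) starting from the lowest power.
(a_0, a_1, …) = (6, 2, 4, 0, 1)

Repeated division by 7 gives the digits low-to-high: 2617 = 6 + 2·7^1 + 4·7^2 + 1·7^4. Digit sequence: (6, 2, 4, 0, 1).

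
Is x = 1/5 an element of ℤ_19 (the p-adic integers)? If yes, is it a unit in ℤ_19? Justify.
x ∈ ℤ_19^× (unit); v_19(x) = 0

ℤ_19 = {x ∈ ℚ_19 : v_19(x) ≥ 0} and ℤ_19^× = {x ∈ ℤ_19 : v_19(x) = 0}. Here v_19(1/5) = v_19(num) − v_19(den) = 0; compare against these criteria.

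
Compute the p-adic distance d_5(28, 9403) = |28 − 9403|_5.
d_5(28, 9403) = 1/3125

Step 1 — x − y = 28 − 9403 = -9375. Step 2 — v_5(-9375) = 5 (factor: -9375 = −(5^5 · 3); the sign does not affect v_p). Step 3 — |x − y|_5 = 5^{-5} = 1/3125.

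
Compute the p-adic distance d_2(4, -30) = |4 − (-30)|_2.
d_2(4, -30) = 1/2

Step 1 — x − y = 4 − (-30) = 34. Step 2 — v_2(34) = 1 (factor: 34 = (2^1 · 17); the sign does not affect v_p). Step 3 — |x − y|_2 = 2^{-1} = 1/2.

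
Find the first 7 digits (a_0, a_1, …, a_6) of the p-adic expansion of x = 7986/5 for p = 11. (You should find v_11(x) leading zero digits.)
(a_0, …, a_6) = (0, 0, 0, 10, 8, 8, 8)

v_11(7986/5) = 3, so a_0 = ... = a_2 = 0. Factor out: x = 11^3 · u with u = 6/5 a unit in ℤ_11. Expand u iteratively via a_{v+i} = u_i mod 11, u_{i+1} = (u_i − a_{v+i})/11:
  u_0 = 6/5;  a_3 = 10;  u_1 = (u_0 − 10)/11 = -4/5
  u_1 = -4/5;  a_4 = 8;  u_2 = (u_1 − 8)/11 = -4/5
  u_2 = -4/5;  a_5 = 8;  u_3 = (u_2 − 8)/11 = -4/5
  u_3 = -4/5;  a_6 = 8;  u_4 = (u_3 − 8)/11 = -4/5
Digits: (0, 0, 0, 10, 8, 8, 8).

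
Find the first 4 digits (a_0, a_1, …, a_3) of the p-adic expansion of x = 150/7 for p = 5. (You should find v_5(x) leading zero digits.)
(a_0, …, a_3) = (0, 0, 3, 1)

v_5(150/7) = 2, so a_0 = ... = a_1 = 0. Factor out: x = 5^2 · u with u = 6/7 a unit in ℤ_5. Expand u iteratively via a_{v+i} = u_i mod 5, u_{i+1} = (u_i − a_{v+i})/5:
  u_0 = 6/7;  a_2 = 3;  u_1 = (u_0 − 3)/5 = -3/7
  u_1 = -3/7;  a_3 = 1;  u_2 = (u_1 − 1)/5 = -2/7
Digits: (0, 0, 3, 1).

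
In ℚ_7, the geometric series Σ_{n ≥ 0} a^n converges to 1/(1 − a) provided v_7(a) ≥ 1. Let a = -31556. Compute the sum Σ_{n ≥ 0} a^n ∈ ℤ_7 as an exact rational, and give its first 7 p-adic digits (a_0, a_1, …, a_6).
Σ a^n = 1/(1 − a) = 1/31557;  first 7 digits = (1, 0, 0, 6, 0, 5, 0)

v_7(a) = 3 ≥ 1, so the series converges in ℤ_7 to 1/(1 − a) = 1/(1 − (-31556)) = 1/31557. Expand this rational in ℤ_7: compute digits iteratively via d_i = x_i mod 7, x_{i+1} = (x_i − d_i)/7. The first 7 digits are (1, 0, 0, 6, 0, 5, 0).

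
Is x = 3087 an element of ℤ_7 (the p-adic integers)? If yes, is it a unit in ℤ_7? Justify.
x ∈ ℤ_7 but not a unit; v_7(x) = 3 > 0

ℤ_7 = {x ∈ ℚ_7 : v_7(x) ≥ 0} and ℤ_7^× = {x ∈ ℤ_7 : v_7(x) = 0}. Here v_7(3087) = v_7(num) − v_7(den) = 3; compare against these criteria.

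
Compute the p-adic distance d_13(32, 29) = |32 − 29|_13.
d_13(32, 29) = 1

Step 1 — x − y = 32 − 29 = 3. Step 2 — v_13(3) = 0 (factor: 3 = (13^0 · 3); the sign does not affect v_p). Step 3 — |x − y|_13 = 13^{0} = 1.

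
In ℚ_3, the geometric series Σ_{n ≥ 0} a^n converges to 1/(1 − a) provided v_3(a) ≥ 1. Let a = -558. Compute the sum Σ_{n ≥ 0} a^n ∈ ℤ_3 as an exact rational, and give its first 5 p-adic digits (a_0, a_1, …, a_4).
Σ a^n = 1/(1 − a) = 1/559;  first 5 digits = (1, 0, 1, 0, 0)

v_3(a) = 2 ≥ 1, so the series converges in ℤ_3 to 1/(1 − a) = 1/(1 − (-558)) = 1/559. Expand this rational in ℤ_3: compute digits iteratively via d_i = x_i mod 3, x_{i+1} = (x_i − d_i)/3. The first 5 digits are (1, 0, 1, 0, 0).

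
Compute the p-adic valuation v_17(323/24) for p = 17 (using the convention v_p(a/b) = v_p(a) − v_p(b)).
v_17(323/24) = 1

Factor powers of 17 from the numerator and denominator of the reduced fraction: 323 = 17^1 · 19 and 24 = 17^0 · 24. Apply v_p(a/b) = v_p(a) − v_p(b): v_17(323/24) = 1 − 0 = 1.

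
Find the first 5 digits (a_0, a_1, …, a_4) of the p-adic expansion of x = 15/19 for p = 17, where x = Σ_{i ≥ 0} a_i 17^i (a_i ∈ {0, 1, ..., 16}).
(a_0, …, a_4) = (16, 0, 8, 4, 6)

v_17(15/19) = 0 (numerator and denominator both coprime to 17), so x ∈ ℤ_17^×. Compute digits iteratively via a_i = x_i mod 17, x_{i+1} = (x_i − a_i)/17, with x_0 = x:
  x_0 = 15/19;  a_0 = 16;  x_1 = (x_0 − 16)/17 = -17/19
  x_1 = -17/19;  a_1 = 0;  x_2 = (x_1 − 0)/17 = -1/19
  x_2 = -1/19;  a_2 = 8;  x_3 = (x_2 − 8)/17 = -9/19
  x_3 = -9/19;  a_3 = 4;  x_4 = (x_3 − 4)/17 = -5/19
  x_4 = -5/19;  a_4 = 6;  x_5 = (x_4 − 6)/17 = -7/19
Digits: (16, 0, 8, 4, 6).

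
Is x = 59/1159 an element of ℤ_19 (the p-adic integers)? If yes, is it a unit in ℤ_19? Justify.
x ∉ ℤ_19 (v_19(x) = -1 < 0)

ℤ_19 = {x ∈ ℚ_19 : v_19(x) ≥ 0} and ℤ_19^× = {x ∈ ℤ_19 : v_19(x) = 0}. Here v_19(59/1159) = v_19(num) − v_19(den) = -1; compare against these criteria.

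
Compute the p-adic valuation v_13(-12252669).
v_13(-12252669) = 5

v_13(n) is the largest exponent k such that 13^k divides n. Factor out: -12252669 = -13^5 · 33. (Sign doesn't affect v_p.) So v_13(-12252669) = 5.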